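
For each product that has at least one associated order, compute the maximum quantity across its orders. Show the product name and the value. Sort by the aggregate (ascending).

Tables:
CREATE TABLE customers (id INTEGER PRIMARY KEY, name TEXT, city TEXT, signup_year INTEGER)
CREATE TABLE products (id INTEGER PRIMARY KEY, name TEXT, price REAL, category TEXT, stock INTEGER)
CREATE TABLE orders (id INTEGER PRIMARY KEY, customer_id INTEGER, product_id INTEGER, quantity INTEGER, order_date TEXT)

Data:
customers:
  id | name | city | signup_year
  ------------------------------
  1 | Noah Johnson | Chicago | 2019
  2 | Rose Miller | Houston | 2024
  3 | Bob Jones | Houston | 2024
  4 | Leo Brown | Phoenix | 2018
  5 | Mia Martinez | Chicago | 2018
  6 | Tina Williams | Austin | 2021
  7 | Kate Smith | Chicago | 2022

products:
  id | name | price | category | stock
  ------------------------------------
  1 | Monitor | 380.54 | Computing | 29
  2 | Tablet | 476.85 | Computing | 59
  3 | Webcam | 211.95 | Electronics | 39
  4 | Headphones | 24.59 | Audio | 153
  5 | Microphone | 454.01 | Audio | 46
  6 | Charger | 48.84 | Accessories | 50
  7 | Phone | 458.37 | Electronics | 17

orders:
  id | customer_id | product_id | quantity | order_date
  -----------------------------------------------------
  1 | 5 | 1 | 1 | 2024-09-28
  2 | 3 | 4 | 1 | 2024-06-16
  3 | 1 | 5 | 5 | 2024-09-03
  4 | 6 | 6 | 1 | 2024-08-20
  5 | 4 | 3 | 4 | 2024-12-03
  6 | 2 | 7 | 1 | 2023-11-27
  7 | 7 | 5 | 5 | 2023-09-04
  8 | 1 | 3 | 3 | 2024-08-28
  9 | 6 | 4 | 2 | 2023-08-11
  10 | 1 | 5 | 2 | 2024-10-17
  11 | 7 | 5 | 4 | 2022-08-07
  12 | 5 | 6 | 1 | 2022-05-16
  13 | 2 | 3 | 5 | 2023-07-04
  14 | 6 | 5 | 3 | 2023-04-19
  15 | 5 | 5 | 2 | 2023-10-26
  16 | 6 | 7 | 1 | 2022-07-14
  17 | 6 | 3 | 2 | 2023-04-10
SELECT p.name, MAX(c.quantity) AS max_quantity FROM orders c JOIN products p ON c.product_id = p.id GROUP BY p.id, p.name ORDER BY max_quantity ASC

Execution result:
name | max_quantity
Monitor | 1
Charger | 1
Phone | 1
Headphones | 2
Webcam | 5
Microphone | 5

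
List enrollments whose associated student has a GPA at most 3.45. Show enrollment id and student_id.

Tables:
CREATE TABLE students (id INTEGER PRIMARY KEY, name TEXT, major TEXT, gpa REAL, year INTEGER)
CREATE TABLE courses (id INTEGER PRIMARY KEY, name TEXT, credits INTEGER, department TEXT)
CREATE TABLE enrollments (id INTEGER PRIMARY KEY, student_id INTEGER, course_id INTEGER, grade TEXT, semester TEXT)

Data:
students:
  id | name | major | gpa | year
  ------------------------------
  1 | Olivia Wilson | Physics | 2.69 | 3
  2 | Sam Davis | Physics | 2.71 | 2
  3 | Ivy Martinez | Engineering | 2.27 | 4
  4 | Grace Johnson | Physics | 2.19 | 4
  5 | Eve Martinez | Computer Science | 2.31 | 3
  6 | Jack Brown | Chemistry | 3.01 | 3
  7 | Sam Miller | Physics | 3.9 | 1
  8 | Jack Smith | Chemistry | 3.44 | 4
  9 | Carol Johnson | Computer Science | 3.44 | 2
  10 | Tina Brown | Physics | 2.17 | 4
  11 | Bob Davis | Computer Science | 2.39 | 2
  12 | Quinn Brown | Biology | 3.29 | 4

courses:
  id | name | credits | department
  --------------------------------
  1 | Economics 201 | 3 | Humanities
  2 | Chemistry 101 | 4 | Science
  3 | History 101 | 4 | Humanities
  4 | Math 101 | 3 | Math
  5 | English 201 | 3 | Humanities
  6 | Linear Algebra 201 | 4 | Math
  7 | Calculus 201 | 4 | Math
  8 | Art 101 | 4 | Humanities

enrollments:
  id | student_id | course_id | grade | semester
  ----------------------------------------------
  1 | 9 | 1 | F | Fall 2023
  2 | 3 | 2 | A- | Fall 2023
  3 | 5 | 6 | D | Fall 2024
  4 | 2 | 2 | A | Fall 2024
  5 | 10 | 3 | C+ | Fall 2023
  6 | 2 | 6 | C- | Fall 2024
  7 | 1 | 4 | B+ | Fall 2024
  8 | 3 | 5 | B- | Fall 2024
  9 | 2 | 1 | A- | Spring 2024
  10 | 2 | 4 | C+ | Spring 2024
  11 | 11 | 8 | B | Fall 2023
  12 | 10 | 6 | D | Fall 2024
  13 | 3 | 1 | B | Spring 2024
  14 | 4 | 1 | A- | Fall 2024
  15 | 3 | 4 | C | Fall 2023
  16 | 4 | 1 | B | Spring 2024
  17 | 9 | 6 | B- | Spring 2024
SELECT id, student_id FROM enrollments WHERE student_id IN (SELECT id FROM students WHERE gpa <= 3.45)

Execution result:
id | student_id
1 | 9
2 | 3
3 | 5
4 | 2
5 | 10
6 | 2
7 | 1
8 | 3
9 | 2
10 | 2
11 | 11
12 | 10
13 | 3
14 | 4
15 | 3
16 | 4
17 | 9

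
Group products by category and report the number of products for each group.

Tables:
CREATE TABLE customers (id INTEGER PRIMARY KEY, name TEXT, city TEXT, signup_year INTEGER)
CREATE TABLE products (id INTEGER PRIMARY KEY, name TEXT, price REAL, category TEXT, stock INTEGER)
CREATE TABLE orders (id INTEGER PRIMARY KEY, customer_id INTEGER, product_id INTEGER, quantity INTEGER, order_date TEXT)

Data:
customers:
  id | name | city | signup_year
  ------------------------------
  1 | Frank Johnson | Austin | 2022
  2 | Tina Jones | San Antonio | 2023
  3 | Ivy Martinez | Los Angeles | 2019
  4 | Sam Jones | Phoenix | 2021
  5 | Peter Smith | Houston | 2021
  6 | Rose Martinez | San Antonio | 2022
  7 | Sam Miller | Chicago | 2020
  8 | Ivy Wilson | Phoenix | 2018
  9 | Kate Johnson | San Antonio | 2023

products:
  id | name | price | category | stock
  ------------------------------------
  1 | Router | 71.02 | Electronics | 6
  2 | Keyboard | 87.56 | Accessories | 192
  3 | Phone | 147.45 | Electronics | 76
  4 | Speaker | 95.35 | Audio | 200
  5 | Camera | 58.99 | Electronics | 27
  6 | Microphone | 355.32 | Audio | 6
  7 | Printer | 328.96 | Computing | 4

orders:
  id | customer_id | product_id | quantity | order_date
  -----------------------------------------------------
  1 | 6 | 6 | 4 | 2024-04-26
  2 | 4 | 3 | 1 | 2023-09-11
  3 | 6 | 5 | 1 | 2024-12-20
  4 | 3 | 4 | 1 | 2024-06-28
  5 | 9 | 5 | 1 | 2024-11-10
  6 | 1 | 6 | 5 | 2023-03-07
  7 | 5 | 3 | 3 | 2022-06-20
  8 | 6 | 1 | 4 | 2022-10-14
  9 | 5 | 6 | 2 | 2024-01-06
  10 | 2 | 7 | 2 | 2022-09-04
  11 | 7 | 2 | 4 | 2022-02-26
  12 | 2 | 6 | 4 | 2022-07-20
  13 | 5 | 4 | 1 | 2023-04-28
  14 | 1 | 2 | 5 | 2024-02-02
SELECT category, COUNT(*) AS n FROM products GROUP BY category

Execution result:
category | n
Accessories | 1
Audio | 2
Computing | 1
Electronics | 3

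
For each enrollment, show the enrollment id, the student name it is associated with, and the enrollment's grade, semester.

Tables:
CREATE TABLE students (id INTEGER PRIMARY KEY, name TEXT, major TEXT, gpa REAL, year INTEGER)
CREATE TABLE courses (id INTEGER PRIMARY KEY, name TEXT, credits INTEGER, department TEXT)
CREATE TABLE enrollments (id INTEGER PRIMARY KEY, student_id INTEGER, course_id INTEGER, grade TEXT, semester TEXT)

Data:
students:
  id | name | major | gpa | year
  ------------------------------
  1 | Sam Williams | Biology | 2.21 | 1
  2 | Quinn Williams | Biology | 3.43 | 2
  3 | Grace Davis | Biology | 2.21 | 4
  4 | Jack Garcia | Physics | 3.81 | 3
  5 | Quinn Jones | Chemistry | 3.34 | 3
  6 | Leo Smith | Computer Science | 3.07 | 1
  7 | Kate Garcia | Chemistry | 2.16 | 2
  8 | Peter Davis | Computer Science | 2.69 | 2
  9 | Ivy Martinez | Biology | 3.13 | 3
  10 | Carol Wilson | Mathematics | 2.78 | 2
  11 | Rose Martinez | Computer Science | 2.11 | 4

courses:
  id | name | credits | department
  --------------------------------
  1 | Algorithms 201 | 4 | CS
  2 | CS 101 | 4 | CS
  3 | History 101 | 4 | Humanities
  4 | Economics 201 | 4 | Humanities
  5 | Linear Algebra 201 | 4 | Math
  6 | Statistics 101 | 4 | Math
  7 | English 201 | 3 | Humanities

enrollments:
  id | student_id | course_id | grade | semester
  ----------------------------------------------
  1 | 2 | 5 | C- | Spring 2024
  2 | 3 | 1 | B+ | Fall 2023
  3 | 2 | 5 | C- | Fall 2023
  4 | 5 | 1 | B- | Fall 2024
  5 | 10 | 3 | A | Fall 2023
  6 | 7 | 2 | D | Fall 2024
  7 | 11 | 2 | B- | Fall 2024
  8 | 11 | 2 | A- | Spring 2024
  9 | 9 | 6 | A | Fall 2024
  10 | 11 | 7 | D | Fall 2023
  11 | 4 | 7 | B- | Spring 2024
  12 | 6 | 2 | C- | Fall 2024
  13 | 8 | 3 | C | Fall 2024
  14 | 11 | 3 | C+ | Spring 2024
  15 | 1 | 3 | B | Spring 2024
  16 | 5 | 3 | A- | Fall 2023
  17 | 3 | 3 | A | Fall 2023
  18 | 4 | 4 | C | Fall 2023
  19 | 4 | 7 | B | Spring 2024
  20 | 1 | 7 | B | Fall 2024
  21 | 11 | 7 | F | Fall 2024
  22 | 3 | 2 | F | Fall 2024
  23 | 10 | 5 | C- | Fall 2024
SELECT c.id, p.name AS student, c.grade, c.semester FROM enrollments c JOIN students p ON c.student_id = p.id

Execution result:
id | student | grade | semester
1 | Quinn Williams | C- | Spring 2024
2 | Grace Davis | B+ | Fall 2023
3 | Quinn Williams | C- | Fall 2023
4 | Quinn Jones | B- | Fall 2024
5 | Carol Wilson | A | Fall 2023
6 | Kate Garcia | D | Fall 2024
7 | Rose Martinez | B- | Fall 2024
8 | Rose Martinez | A- | Spring 2024
9 | Ivy Martinez | A | Fall 2024
10 | Rose Martinez | D | Fall 2023
11 | Jack Garcia | B- | Spring 2024
12 | Leo Smith | C- | Fall 2024
13 | Peter Davis | C | Fall 2024
14 | Rose Martinez | C+ | Spring 2024
15 | Sam Williams | B | Spring 2024
16 | Quinn Jones | A- | Fall 2023
17 | Grace Davis | A | Fall 2023
18 | Jack Garcia | C | Fall 2023
19 | Jack Garcia | B | Spring 2024
20 | Sam Williams | B | Fall 2024
21 | Rose Martinez | F | Fall 2024
22 | Grace Davis | F | Fall 2024
23 | Carol Wilson | C- | Fall 2024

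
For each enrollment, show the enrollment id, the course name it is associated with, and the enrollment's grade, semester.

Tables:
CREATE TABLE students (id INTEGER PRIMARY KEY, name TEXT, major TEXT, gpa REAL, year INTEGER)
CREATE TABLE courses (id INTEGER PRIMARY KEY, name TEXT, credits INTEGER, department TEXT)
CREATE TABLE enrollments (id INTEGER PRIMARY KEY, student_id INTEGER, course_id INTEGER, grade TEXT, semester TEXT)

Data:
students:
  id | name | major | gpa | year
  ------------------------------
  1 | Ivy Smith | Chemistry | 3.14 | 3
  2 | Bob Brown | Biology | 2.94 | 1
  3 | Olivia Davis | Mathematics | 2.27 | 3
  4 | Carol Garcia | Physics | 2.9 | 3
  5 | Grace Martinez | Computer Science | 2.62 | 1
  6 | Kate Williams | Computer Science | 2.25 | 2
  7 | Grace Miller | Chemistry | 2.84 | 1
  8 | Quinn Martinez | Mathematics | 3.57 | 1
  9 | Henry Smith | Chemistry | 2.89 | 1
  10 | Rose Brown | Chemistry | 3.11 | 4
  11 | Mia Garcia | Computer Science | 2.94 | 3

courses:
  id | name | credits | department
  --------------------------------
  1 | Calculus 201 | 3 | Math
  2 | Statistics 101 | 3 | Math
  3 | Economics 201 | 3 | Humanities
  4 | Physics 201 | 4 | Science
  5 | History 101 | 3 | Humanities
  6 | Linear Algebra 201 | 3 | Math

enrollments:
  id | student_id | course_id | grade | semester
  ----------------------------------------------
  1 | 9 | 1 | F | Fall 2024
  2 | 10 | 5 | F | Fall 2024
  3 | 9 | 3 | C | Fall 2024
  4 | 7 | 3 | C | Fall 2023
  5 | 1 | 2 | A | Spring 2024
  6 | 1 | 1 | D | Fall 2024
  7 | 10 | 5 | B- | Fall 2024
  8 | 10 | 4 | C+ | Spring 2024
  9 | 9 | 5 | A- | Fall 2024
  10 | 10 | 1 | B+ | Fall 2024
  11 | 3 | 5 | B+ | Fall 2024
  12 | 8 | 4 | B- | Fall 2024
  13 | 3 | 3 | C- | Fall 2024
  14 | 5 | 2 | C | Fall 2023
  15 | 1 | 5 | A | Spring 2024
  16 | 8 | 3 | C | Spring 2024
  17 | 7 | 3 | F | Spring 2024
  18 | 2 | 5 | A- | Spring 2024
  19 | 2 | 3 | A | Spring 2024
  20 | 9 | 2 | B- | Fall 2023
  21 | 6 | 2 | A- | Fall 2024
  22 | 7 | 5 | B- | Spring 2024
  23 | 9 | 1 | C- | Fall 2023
SELECT c.id, p.name AS course, c.grade, c.semester FROM enrollments c JOIN courses p ON c.course_id = p.id

Execution result:
id | course | grade | semester
1 | Calculus 201 | F | Fall 2024
2 | History 101 | F | Fall 2024
3 | Economics 201 | C | Fall 2024
4 | Economics 201 | C | Fall 2023
5 | Statistics 101 | A | Spring 2024
6 | Calculus 201 | D | Fall 2024
7 | History 101 | B- | Fall 2024
8 | Physics 201 | C+ | Spring 2024
9 | History 101 | A- | Fall 2024
10 | Calculus 201 | B+ | Fall 2024
11 | History 101 | B+ | Fall 2024
12 | Physics 201 | B- | Fall 2024
13 | Economics 201 | C- | Fall 2024
14 | Statistics 101 | C | Fall 2023
15 | History 101 | A | Spring 2024
16 | Economics 201 | C | Spring 2024
17 | Economics 201 | F | Spring 2024
18 | History 101 | A- | Spring 2024
19 | Economics 201 | A | Spring 2024
20 | Statistics 101 | B- | Fall 2023
21 | Statistics 101 | A- | Fall 2024
22 | History 101 | B- | Spring 2024
23 | Calculus 201 | C- | Fall 2023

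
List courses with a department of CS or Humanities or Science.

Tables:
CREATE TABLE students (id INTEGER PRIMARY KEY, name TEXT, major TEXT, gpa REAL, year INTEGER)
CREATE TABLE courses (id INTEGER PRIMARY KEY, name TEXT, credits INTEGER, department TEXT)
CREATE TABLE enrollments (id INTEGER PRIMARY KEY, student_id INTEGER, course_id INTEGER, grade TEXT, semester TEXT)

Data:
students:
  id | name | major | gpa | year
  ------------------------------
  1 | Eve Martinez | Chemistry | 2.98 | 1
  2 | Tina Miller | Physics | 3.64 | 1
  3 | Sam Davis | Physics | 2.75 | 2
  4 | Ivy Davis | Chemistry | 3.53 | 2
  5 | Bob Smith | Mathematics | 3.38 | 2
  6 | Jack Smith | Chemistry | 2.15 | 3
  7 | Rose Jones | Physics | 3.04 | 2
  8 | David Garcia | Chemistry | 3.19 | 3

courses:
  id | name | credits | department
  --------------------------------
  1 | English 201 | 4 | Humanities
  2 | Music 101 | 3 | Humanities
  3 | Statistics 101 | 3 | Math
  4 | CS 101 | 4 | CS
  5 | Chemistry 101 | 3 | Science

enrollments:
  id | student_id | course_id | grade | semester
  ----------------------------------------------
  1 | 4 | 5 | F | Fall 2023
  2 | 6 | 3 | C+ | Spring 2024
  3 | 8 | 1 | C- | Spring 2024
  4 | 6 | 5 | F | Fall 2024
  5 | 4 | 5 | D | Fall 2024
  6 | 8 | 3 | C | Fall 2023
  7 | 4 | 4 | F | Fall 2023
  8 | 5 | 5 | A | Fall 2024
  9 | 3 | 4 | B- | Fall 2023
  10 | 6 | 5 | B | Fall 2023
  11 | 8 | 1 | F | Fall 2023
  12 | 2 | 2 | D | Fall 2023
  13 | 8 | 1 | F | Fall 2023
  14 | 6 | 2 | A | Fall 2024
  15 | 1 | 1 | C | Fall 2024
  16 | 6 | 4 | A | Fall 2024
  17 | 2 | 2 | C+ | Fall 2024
SELECT name, department FROM courses WHERE department IN ('CS', 'Humanities', 'Science')

Execution result:
name | department
English 201 | Humanities
Music 101 | Humanities
CS 101 | CS
Chemistry 101 | Science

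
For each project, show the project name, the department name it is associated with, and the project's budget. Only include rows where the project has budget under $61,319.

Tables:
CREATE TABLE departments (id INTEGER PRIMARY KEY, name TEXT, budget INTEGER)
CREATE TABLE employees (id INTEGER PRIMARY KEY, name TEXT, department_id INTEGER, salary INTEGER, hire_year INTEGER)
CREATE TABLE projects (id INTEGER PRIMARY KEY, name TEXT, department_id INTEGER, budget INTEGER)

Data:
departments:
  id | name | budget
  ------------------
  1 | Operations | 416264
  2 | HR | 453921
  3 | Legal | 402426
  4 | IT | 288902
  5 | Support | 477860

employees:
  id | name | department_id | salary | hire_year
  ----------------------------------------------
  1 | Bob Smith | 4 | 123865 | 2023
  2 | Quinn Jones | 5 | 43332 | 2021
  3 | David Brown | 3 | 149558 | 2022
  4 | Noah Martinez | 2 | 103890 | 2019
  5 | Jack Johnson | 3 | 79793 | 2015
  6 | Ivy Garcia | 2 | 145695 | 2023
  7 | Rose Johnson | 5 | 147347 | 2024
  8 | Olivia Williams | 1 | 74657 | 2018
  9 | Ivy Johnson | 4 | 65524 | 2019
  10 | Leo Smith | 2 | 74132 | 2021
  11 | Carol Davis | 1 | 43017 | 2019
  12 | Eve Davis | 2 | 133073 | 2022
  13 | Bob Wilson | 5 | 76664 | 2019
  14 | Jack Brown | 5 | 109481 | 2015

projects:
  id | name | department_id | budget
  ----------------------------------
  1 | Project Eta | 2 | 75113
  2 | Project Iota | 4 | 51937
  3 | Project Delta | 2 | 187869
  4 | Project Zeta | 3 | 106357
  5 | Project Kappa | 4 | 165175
SELECT c.name, p.name AS department, c.budget FROM projects c JOIN departments p ON c.department_id = p.id WHERE c.budget < 61319

Execution result:
name | department | budget
Project Iota | IT | 51937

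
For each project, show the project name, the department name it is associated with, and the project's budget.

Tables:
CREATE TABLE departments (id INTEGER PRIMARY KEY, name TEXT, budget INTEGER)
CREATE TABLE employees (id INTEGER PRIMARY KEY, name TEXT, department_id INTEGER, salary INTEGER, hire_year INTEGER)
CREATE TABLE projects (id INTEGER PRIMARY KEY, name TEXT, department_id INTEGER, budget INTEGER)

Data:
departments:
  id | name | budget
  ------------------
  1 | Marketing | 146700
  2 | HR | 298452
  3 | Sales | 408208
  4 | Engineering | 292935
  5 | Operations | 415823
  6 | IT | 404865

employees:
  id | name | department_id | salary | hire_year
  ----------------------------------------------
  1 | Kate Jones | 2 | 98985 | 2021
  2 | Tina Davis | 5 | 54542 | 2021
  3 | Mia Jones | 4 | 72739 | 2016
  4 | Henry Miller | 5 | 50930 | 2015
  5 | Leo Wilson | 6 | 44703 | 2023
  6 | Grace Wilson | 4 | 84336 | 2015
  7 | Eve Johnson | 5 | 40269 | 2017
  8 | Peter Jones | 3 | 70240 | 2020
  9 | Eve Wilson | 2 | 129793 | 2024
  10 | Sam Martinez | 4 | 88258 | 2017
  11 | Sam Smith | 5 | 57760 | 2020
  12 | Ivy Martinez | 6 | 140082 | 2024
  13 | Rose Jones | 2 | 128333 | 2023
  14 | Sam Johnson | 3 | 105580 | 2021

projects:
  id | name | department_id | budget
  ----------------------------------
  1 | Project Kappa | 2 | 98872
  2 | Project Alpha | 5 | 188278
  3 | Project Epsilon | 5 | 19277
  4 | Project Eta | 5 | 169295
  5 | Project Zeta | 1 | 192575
SELECT c.name, p.name AS department, c.budget FROM projects c JOIN departments p ON c.department_id = p.id

Execution result:
name | department | budget
Project Kappa | HR | 98872
Project Alpha | Operations | 188278
Project Epsilon | Operations | 19277
Project Eta | Operations | 169295
Project Zeta | Marketing | 192575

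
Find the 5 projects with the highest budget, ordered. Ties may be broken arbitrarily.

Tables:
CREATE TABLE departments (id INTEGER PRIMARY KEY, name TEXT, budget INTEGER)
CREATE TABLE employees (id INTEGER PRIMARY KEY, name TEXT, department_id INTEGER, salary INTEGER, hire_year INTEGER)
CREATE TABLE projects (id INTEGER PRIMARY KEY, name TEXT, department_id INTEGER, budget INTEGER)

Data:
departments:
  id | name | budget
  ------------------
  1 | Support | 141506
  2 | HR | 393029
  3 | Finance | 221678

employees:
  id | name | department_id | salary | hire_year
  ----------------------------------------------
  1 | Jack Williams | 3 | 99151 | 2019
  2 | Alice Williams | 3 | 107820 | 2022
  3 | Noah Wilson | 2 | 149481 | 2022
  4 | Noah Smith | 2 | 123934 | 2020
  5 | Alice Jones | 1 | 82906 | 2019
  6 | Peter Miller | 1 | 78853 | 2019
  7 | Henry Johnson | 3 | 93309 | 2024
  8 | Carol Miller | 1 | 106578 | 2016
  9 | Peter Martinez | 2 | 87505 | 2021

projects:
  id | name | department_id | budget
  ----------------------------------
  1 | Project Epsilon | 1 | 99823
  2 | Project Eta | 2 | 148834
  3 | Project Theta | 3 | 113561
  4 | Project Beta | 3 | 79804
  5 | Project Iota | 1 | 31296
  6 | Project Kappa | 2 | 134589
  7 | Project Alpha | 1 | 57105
SELECT name, budget FROM projects ORDER BY budget DESC LIMIT 5

Execution result:
name | budget
Project Eta | 148834
Project Kappa | 134589
Project Theta | 113561
Project Epsilon | 99823
Project Beta | 79804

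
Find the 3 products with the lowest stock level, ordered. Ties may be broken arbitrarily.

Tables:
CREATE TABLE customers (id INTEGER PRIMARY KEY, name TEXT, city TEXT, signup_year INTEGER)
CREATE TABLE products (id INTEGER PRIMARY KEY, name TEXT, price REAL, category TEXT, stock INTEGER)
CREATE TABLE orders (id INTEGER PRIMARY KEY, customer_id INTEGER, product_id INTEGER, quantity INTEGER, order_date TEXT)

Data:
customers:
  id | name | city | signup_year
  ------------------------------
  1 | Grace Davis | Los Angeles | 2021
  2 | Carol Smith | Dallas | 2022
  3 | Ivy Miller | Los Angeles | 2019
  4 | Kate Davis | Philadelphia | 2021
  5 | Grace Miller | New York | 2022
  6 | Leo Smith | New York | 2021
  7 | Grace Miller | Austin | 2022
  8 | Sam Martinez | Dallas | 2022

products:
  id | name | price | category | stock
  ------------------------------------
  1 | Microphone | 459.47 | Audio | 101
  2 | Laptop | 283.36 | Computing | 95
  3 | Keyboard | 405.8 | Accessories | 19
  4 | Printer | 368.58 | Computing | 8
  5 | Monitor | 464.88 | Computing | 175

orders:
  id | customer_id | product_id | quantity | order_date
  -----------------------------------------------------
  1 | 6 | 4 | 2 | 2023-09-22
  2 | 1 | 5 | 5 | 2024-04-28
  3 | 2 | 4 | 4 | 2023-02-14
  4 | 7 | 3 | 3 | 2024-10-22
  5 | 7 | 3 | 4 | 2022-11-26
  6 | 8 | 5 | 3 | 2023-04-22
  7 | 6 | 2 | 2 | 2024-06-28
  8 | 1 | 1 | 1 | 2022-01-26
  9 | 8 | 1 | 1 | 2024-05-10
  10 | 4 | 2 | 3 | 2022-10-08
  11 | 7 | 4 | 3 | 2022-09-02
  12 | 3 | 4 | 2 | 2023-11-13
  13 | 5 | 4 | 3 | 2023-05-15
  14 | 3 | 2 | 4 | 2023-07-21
SELECT name, stock FROM products ORDER BY stock ASC LIMIT 3

Execution result:
name | stock
Printer | 8
Keyboard | 19
Laptop | 95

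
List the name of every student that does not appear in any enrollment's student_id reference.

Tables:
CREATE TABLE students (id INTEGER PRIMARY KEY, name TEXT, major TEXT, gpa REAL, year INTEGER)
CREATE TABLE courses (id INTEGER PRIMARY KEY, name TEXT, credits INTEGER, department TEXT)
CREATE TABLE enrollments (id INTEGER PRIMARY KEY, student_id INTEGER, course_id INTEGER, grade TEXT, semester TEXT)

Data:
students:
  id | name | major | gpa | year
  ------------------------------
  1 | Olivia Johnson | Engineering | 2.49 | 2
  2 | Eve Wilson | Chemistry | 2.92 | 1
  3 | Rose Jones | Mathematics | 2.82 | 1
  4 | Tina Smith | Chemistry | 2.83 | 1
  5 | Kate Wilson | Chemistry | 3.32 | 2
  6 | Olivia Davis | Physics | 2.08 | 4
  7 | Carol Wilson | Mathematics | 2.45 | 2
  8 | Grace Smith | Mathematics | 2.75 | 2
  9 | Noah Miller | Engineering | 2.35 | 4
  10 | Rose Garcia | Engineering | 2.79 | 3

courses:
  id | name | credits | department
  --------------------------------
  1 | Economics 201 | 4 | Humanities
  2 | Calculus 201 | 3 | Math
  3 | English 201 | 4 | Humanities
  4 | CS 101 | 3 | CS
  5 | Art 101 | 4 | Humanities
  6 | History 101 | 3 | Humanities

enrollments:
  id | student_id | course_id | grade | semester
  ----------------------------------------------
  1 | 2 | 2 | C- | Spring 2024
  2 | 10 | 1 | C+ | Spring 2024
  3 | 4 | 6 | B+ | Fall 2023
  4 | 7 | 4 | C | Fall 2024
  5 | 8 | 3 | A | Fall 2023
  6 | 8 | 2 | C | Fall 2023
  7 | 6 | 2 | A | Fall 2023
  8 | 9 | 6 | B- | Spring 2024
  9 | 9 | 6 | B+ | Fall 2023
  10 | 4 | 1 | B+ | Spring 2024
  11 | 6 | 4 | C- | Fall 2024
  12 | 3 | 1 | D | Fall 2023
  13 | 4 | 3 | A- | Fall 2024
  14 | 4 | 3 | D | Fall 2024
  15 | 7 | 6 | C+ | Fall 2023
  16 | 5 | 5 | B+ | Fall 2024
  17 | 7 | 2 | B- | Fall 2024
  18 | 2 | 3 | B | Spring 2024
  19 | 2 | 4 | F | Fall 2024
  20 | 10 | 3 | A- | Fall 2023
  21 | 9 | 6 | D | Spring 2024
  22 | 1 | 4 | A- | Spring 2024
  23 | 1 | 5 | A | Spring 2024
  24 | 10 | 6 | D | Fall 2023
SELECT p.name FROM students p LEFT JOIN enrollments c ON c.student_id = p.id WHERE c.id IS NULL

Execution result:
(no rows)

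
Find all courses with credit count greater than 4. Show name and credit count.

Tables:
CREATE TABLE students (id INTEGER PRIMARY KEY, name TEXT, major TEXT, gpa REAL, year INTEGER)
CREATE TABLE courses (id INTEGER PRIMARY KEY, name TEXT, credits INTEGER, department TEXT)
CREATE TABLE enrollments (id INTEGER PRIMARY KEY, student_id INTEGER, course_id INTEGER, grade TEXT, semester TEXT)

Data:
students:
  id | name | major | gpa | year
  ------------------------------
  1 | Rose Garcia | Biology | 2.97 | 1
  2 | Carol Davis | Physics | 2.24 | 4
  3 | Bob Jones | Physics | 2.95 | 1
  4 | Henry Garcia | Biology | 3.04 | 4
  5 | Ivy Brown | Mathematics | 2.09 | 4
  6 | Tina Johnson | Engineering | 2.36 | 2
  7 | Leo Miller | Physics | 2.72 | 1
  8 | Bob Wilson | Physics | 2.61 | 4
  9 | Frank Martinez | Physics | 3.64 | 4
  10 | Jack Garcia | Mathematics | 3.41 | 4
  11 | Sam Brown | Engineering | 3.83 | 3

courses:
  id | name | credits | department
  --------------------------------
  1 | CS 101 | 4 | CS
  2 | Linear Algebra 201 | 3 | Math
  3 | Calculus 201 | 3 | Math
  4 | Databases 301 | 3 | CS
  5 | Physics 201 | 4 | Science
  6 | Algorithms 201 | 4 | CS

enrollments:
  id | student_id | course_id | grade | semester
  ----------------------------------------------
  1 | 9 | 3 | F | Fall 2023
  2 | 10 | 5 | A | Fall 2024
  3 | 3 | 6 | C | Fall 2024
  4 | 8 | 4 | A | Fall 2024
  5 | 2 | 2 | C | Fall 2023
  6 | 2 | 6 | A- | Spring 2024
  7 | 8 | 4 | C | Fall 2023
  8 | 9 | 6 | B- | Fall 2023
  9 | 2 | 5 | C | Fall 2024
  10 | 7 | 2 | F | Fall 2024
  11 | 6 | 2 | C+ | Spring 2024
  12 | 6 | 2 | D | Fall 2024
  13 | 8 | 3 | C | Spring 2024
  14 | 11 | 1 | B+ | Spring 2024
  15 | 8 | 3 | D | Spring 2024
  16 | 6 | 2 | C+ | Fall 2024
SELECT name, credits FROM courses WHERE credits > 4

Execution result:
(no rows)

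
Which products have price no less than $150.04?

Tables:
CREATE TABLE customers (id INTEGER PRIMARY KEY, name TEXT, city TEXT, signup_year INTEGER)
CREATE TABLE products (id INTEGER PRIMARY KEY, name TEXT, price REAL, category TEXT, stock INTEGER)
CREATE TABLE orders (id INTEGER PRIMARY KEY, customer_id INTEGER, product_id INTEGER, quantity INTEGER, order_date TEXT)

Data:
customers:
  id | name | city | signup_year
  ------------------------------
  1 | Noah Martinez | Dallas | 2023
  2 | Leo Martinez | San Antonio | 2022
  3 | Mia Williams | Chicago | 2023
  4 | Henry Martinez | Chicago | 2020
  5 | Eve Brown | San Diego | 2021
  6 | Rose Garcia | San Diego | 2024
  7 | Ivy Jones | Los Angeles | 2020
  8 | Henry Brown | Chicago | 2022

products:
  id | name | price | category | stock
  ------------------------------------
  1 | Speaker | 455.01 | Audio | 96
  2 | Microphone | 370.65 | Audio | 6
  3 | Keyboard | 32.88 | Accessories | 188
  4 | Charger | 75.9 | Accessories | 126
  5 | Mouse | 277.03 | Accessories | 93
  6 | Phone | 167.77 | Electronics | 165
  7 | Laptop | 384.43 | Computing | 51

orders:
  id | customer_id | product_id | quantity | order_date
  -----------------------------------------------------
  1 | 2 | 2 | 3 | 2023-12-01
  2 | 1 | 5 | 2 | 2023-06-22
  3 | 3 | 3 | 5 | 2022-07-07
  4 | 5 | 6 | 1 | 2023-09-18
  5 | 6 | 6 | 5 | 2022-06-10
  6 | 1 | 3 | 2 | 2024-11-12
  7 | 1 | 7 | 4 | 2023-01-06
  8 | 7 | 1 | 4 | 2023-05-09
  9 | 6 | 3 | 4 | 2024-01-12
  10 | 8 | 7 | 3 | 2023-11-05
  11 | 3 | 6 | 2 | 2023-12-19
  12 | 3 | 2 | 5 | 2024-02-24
SELECT name, price FROM products WHERE price >= 150.04

Execution result:
name | price
Speaker | 455.01
Microphone | 370.65
Mouse | 277.03
Phone | 167.77
Laptop | 384.43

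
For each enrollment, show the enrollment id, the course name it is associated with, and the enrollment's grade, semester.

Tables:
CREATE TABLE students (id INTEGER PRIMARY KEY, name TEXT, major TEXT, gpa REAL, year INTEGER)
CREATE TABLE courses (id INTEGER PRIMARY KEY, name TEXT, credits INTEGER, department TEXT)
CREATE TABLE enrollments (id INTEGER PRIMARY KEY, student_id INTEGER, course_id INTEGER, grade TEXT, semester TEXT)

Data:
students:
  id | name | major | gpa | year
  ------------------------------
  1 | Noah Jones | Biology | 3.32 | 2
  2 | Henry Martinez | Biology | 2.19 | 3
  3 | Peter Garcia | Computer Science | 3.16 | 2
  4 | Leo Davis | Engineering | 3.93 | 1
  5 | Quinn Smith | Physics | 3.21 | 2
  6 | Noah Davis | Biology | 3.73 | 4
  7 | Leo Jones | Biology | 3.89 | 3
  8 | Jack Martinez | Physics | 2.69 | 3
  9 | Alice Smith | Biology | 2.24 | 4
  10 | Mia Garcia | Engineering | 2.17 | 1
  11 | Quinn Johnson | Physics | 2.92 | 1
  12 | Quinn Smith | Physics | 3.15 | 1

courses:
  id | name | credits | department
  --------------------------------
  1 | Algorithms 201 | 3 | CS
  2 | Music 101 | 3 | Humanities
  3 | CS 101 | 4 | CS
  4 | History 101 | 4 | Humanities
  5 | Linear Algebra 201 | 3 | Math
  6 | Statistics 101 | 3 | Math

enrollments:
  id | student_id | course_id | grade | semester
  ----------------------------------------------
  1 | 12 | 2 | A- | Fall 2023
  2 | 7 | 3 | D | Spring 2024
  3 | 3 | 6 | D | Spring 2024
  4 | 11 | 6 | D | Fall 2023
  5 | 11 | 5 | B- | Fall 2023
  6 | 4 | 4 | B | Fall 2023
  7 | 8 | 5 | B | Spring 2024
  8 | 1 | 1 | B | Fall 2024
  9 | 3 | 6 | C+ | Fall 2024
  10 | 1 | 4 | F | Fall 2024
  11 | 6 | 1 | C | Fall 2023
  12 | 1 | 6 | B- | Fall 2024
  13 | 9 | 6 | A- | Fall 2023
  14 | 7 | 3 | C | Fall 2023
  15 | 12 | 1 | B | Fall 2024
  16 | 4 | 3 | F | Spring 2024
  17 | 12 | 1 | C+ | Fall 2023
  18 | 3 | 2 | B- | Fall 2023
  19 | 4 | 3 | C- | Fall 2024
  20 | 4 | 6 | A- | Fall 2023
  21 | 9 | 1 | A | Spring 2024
SELECT c.id, p.name AS course, c.grade, c.semester FROM enrollments c JOIN courses p ON c.course_id = p.id

Execution result:
id | course | grade | semester
1 | Music 101 | A- | Fall 2023
2 | CS 101 | D | Spring 2024
3 | Statistics 101 | D | Spring 2024
4 | Statistics 101 | D | Fall 2023
5 | Linear Algebra 201 | B- | Fall 2023
6 | History 101 | B | Fall 2023
7 | Linear Algebra 201 | B | Spring 2024
8 | Algorithms 201 | B | Fall 2024
9 | Statistics 101 | C+ | Fall 2024
10 | History 101 | F | Fall 2024
11 | Algorithms 201 | C | Fall 2023
12 | Statistics 101 | B- | Fall 2024
13 | Statistics 101 | A- | Fall 2023
14 | CS 101 | C | Fall 2023
15 | Algorithms 201 | B | Fall 2024
16 | CS 101 | F | Spring 2024
17 | Algorithms 201 | C+ | Fall 2023
18 | Music 101 | B- | Fall 2023
19 | CS 101 | C- | Fall 2024
20 | Statistics 101 | A- | Fall 2023
21 | Algorithms 201 | A | Spring 2024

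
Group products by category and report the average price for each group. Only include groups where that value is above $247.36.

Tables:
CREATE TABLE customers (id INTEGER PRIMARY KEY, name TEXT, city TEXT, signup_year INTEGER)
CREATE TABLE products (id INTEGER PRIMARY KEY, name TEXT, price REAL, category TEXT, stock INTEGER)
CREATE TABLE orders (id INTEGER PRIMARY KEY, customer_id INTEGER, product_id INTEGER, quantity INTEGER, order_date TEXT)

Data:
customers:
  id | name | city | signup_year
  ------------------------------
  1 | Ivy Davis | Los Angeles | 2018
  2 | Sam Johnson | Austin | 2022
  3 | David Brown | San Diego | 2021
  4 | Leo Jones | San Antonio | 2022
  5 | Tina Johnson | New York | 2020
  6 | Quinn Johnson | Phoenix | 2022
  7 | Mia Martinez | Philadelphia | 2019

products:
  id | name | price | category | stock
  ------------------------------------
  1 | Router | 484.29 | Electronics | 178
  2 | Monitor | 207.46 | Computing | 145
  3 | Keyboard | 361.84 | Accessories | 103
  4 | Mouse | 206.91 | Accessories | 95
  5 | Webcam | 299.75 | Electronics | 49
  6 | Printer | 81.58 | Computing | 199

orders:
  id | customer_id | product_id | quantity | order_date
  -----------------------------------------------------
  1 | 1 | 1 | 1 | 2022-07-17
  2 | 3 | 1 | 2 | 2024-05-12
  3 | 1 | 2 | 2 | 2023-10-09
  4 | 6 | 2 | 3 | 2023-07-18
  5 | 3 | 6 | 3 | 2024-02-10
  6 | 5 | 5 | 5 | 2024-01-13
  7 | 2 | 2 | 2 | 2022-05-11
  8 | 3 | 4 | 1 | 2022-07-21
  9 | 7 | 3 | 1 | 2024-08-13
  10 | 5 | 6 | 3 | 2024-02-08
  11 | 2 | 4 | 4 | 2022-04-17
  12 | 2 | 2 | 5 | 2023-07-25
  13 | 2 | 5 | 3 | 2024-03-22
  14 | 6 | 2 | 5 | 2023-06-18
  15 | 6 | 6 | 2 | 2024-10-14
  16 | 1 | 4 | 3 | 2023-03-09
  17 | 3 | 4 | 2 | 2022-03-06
SELECT category, AVG(price) AS avg_price FROM products GROUP BY category HAVING AVG(price) > 247.36

Execution result:
category | avg_price
Accessories | 284.38
Electronics | 392.02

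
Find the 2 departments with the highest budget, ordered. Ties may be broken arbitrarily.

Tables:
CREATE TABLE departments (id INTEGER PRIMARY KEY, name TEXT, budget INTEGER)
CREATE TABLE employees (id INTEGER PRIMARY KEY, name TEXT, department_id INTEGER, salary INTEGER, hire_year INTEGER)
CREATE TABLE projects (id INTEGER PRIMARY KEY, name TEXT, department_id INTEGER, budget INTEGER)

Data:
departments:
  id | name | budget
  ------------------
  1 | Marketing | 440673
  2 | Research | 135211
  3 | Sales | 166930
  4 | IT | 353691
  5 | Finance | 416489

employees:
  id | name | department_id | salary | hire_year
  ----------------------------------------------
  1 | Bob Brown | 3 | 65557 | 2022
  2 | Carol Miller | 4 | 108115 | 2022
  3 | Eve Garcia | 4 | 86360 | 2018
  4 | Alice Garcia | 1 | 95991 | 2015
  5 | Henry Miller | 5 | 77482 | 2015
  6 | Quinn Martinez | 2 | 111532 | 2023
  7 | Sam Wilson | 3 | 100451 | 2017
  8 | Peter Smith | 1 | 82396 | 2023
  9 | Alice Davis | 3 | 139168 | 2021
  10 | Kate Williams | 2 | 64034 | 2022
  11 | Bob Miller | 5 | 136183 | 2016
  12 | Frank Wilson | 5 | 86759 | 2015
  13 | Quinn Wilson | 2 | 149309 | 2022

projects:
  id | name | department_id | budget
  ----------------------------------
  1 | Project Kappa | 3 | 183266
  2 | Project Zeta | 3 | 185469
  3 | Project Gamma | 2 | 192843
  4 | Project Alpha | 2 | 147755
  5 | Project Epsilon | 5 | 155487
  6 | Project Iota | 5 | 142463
SELECT name, budget FROM departments ORDER BY budget DESC LIMIT 2

Execution result:
name | budget
Marketing | 440673
Finance | 416489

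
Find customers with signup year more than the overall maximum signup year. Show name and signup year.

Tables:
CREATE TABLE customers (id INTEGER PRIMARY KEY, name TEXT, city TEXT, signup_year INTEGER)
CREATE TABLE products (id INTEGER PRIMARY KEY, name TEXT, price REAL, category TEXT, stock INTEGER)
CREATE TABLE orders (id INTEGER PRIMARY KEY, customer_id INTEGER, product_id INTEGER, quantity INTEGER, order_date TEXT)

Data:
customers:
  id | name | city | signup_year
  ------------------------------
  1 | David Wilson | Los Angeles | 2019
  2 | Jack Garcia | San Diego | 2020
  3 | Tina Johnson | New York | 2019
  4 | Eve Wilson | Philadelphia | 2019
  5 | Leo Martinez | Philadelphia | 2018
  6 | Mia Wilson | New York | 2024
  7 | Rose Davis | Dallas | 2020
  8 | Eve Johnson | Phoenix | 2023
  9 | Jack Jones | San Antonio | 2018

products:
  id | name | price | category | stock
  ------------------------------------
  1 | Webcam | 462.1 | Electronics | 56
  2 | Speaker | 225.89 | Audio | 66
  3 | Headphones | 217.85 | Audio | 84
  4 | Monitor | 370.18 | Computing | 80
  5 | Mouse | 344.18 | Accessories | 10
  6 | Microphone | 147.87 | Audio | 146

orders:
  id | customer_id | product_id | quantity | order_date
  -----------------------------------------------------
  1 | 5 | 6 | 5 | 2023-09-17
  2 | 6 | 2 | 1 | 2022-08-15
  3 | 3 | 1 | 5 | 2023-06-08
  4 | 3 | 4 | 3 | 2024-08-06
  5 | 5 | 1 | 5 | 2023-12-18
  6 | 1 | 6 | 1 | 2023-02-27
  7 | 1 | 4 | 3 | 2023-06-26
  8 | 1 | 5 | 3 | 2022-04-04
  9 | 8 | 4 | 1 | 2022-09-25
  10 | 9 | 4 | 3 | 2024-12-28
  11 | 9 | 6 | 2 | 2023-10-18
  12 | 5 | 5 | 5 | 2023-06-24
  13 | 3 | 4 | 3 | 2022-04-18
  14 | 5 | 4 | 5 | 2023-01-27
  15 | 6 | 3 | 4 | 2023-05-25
SELECT name, signup_year FROM customers WHERE signup_year > (SELECT MAX(signup_year) FROM customers)

Execution result:
(no rows)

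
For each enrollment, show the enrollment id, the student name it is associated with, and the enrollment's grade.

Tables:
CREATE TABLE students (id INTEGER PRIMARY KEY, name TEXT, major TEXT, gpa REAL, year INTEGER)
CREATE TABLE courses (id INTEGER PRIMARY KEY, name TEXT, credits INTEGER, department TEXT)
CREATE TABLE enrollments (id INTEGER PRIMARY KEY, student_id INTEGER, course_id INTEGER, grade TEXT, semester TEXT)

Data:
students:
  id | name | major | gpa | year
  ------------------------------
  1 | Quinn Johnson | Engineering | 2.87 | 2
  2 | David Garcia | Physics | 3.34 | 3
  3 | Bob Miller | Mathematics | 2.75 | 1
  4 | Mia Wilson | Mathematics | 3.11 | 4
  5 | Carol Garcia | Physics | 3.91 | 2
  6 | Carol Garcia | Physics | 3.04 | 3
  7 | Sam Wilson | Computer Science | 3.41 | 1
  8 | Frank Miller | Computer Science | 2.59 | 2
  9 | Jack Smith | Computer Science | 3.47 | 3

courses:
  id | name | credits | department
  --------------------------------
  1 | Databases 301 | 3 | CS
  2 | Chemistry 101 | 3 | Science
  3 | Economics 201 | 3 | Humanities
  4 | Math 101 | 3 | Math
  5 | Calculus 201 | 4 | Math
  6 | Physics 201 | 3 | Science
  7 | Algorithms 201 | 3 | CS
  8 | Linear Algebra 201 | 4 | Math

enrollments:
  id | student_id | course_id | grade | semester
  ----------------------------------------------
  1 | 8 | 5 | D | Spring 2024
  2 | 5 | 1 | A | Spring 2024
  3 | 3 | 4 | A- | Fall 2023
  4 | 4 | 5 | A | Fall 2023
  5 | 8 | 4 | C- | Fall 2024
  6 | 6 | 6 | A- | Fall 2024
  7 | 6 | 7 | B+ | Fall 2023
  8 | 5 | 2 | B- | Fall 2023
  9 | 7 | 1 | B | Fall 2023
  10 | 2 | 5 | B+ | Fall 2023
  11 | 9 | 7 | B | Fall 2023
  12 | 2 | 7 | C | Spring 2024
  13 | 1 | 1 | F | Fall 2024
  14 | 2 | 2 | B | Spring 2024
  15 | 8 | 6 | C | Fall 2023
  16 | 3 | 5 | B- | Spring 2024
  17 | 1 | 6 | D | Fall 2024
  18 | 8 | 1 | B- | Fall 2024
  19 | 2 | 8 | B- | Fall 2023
SELECT c.id, p.name AS student, c.grade FROM enrollments c JOIN students p ON c.student_id = p.id

Execution result:
id | student | grade
1 | Frank Miller | D
2 | Carol Garcia | A
3 | Bob Miller | A-
4 | Mia Wilson | A
5 | Frank Miller | C-
6 | Carol Garcia | A-
7 | Carol Garcia | B+
8 | Carol Garcia | B-
9 | Sam Wilson | B
10 | David Garcia | B+
11 | Jack Smith | B
12 | David Garcia | C
13 | Quinn Johnson | F
14 | David Garcia | B
15 | Frank Miller | C
16 | Bob Miller | B-
17 | Quinn Johnson | D
18 | Frank Miller | B-
19 | David Garcia | B-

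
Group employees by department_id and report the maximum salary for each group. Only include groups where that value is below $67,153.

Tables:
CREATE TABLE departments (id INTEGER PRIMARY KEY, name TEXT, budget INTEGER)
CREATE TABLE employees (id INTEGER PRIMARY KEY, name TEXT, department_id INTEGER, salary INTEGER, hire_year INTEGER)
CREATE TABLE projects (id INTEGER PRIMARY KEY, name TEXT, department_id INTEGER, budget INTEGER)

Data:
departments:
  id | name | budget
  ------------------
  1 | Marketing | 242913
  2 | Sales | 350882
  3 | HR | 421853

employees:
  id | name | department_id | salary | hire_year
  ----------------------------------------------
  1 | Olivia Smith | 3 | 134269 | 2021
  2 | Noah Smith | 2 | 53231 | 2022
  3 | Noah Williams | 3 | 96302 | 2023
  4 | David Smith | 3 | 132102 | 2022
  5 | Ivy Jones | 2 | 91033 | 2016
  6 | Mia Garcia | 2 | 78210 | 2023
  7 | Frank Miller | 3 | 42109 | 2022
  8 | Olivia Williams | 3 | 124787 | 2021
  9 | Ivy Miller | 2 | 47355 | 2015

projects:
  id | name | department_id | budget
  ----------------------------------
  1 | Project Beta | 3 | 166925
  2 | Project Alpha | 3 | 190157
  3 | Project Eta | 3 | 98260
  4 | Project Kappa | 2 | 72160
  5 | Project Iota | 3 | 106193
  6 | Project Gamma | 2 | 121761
SELECT department_id, MAX(salary) AS max_salary FROM employees GROUP BY department_id HAVING MAX(salary) < 67153

Execution result:
(no rows)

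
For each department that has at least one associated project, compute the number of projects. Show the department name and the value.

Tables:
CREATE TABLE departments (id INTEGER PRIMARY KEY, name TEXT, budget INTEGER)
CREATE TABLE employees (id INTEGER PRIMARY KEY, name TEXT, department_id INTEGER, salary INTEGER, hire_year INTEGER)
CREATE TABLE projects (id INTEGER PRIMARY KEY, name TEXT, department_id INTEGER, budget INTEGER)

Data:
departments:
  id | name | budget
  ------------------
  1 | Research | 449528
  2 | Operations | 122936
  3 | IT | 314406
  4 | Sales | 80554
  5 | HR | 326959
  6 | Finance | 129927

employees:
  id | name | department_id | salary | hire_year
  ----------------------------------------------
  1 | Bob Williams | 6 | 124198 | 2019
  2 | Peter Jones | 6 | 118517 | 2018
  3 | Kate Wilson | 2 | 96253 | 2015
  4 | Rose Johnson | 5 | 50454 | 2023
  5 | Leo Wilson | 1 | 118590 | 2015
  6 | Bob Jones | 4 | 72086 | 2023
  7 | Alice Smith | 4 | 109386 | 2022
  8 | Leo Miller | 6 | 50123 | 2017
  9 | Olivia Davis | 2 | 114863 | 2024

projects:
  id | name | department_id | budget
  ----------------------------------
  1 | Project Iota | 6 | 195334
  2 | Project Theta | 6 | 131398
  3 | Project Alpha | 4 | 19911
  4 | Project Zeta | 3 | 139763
SELECT p.name, COUNT(*) AS n FROM projects c JOIN departments p ON c.department_id = p.id GROUP BY p.id, p.name

Execution result:
name | n
IT | 1
Sales | 1
Finance | 2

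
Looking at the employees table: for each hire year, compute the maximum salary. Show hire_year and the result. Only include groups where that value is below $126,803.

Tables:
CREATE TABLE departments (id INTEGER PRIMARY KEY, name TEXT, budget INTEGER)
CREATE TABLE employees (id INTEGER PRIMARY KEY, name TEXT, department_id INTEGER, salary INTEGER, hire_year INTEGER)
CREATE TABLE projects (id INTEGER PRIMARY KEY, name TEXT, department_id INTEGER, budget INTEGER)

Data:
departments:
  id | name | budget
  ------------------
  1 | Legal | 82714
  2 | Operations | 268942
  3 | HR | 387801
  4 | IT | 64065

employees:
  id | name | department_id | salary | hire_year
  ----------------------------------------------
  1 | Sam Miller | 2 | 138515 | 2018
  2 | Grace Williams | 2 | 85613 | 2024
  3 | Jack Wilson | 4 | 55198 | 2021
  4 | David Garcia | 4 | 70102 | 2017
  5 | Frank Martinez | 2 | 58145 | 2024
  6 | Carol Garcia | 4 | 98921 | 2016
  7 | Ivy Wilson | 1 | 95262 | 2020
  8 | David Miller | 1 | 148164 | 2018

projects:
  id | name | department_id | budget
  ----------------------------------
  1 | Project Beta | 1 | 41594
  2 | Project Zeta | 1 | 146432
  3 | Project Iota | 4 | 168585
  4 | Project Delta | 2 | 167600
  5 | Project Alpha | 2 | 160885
SELECT hire_year, MAX(salary) AS max_salary FROM employees GROUP BY hire_year HAVING MAX(salary) < 126803

Execution result:
hire_year | max_salary
2016 | 98921
2017 | 70102
2020 | 95262
2021 | 55198
2024 | 85613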